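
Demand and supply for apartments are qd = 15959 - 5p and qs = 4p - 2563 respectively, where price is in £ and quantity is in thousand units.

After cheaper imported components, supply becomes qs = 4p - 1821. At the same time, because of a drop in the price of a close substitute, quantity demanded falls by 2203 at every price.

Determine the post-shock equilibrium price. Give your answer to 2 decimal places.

Original equilibrium: 15959 - 5p = 4p - 2563 gives 18522 = 9p, so p = 2058 and q = 5669.
With the change applied: demand qd = 13756 - 5p, supply qs = 4p - 1821.
New equilibrium: 13756 - 5p = 4p - 1821 ⇒ 15577 = 9p ⇒ p = 15577/9 ≈ 1730.7778, q = 45919/9 ≈ 5102.1111.

1730.78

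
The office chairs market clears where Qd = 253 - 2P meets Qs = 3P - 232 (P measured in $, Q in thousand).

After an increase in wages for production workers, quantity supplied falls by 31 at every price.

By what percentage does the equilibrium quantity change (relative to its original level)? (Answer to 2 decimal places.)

Original equilibrium: 253 - 2P = 3P - 232 gives 485 = 5P, so P = 97 and Q = 59.
The shock moves the curves to Qd = 253 - 2P and Qs = 3P - 263.
New equilibrium: 253 - 2P = 3P - 263 ⇒ 516 = 5P ⇒ P = 103.2, Q = 46.6.
%ΔQ = (46.6 − 59) / 59 × 100 = -21.02%.

-21.02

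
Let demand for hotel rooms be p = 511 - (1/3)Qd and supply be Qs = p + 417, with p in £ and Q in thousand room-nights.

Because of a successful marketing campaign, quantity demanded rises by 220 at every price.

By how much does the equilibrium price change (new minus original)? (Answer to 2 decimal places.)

+55.00

Initially, 1533 - 3p = p + 417, so 1116 = 4p and p = 279, Q = 696.
The shock moves the curves to Qd = 1753 - 3p and Qs = p + 417.
New equilibrium: 1753 - 3p = p + 417 ⇒ 1336 = 4p ⇒ p = 334, Q = 751.
Δp = 334 − 279 = +55.00.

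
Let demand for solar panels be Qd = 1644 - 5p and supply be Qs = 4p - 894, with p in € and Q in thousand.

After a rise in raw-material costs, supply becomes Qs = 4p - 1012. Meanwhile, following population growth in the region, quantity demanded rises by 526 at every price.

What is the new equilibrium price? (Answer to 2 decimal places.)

Initially, 1644 - 5p = 4p - 894, so 2538 = 9p and p = 282, Q = 234.
The shock moves the curves to Qd = 2170 - 5p and Qs = 4p - 1012.
Clearing the new market: 2170 - 5p = 4p - 1012, so p = 3182/9 ≈ 353.5556 and Q = 3620/9 ≈ 402.2222.

353.56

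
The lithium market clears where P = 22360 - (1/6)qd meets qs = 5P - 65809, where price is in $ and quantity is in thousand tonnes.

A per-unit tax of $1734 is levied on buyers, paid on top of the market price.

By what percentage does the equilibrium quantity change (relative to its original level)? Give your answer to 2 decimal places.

Original equilibrium: 134160 - 6P = 5P - 65809 gives 199969 = 11P, so P = 18179 and q = 25086.
Since buyers pay the price plus the tax, the effective demand curve becomes qd = 123756 - 6P.
Setting them equal: 123756 - 6P = 5P - 65809 → 189565 = 11P, so P = 189565/11 ≈ 17233.1818 and q = 223926/11 ≈ 20356.9091.
%Δq = (20356.9091 − 25086) / 25086 × 100 = -18.85%.

-18.85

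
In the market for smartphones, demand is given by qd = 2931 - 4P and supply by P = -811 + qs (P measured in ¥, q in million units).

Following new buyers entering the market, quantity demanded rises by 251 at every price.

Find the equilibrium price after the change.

474.2

Solve the original market: 2931 - 4P = P + 811, hence P = 424 and q = 1235.
The new curves are qd = 3182 - 4P (demand) and qs = P + 811 (supply).
Equate the new curves: 3182 - 4P = P + 811, giving 2371 = 5P, P = 474.2, q = 1285.2.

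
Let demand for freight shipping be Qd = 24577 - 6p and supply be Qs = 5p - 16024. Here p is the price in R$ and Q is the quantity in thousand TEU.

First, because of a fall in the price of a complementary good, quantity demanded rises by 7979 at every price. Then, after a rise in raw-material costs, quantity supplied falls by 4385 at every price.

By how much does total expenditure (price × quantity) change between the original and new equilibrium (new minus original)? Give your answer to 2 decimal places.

+8678969.00

Before the shock: 24577 - 6p = 5p - 16024 ⇒ 40601 = 11p ⇒ p = 3691, Q = 2431.
With the change applied: demand Qd = 32556 - 6p, supply Qs = 5p - 20409.
Clearing the new market: 32556 - 6p = 5p - 20409, so p = 4815 and Q = 3666.
Expenditure moves from 3691×2431 = 8972821 to 4815×3666 = 17651790; change = +8678969.00.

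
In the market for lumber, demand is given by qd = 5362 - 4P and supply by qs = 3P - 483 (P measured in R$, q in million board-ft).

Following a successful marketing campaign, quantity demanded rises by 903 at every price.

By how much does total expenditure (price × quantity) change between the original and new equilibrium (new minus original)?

Original equilibrium: 5362 - 4P = 3P - 483 gives 5845 = 7P, so P = 835 and q = 2022.
The shock moves the curves to qd = 6265 - 4P and qs = 3P - 483.
Clearing the new market: 6265 - 4P = 3P - 483, so P = 964 and q = 2409.
Expenditure moves from 835×2022 = 1688370 to 964×2409 = 2322276; change = +633906.

+633906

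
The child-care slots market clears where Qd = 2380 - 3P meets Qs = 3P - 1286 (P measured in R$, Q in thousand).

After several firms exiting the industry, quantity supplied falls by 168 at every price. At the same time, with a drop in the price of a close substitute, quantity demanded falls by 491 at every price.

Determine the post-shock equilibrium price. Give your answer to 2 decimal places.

557.17

Solve the original market: 2380 - 3P = 3P - 1286, hence P = 611 and Q = 547.
The shock moves the curves to Qd = 1889 - 3P and Qs = 3P - 1454.
Equate the new curves: 1889 - 3P = 3P - 1454, giving 3343 = 6P, P = 3343/6 ≈ 557.1667, Q = 217.5.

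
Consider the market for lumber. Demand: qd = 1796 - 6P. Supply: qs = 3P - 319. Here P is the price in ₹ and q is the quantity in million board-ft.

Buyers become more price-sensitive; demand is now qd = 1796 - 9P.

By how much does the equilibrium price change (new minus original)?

-58.75

Initially, 1796 - 6P = 3P - 319, so 2115 = 9P and P = 235, q = 386.
With the change applied: demand qd = 1796 - 9P, supply qs = 3P - 319.
Clearing the new market: 1796 - 9P = 3P - 319, so P = 176.25 and q = 209.75.
ΔP = 176.25 − 235 = -58.75.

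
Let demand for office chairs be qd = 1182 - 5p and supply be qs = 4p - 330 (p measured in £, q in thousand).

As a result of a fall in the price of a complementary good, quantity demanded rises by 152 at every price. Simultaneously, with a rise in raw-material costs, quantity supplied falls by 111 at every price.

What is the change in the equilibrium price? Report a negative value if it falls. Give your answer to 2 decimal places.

+29.22

Original equilibrium: 1182 - 5p = 4p - 330 gives 1512 = 9p, so p = 168 and q = 342.
After the shift, demand is qd = 1334 - 5p and supply is qs = 4p - 441.
Equate the new curves: 1334 - 5p = 4p - 441, giving 1775 = 9p, p = 1775/9 ≈ 197.2222, q = 3131/9 ≈ 347.8889.
Δp = 197.2222 − 168 = +29.22.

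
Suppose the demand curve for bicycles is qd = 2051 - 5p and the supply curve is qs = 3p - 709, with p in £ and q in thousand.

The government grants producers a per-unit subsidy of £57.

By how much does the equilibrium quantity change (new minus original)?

+106.875

Before the shock: 2051 - 5p = 3p - 709 ⇒ 2760 = 8p ⇒ p = 345, q = 326.
Since sellers receive the price plus the subsidy, the effective supply curve becomes qs = 3p - 538.
Equate the new curves: 2051 - 5p = 3p - 538, giving 2589 = 8p, p = 323.625, q = 432.875.
Δq = 432.875 − 326 = +106.875.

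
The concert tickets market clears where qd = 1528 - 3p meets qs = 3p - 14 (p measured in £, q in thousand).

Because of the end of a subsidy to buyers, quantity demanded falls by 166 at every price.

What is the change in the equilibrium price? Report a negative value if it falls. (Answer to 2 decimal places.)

Initially, 1528 - 3p = 3p - 14, so 1542 = 6p and p = 257, q = 757.
After the shift, demand is qd = 1362 - 3p and supply is qs = 3p - 14.
Clearing the new market: 1362 - 3p = 3p - 14, so p = 688/3 ≈ 229.3333 and q = 674.
Δp = 229.3333 − 257 = -27.67.

-27.67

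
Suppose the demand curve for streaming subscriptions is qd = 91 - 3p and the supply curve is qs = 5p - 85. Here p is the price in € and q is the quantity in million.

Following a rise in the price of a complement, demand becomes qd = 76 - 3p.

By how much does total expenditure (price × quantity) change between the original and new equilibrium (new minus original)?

Solve the original market: 91 - 3p = 5p - 85, hence p = 22 and q = 25.
The shock moves the curves to qd = 76 - 3p and qs = 5p - 85.
New equilibrium: 76 - 3p = 5p - 85 ⇒ 161 = 8p ⇒ p = 20.125, q = 15.625.
Expenditure moves from 22×25 = 550 to 20.125×15.625 = 314.453125; change = -235.546875.

-235.546875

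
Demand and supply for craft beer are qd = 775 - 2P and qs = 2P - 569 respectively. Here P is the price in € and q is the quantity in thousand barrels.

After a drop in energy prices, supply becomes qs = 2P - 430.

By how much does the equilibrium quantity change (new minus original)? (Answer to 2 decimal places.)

Original equilibrium: 775 - 2P = 2P - 569 gives 1344 = 4P, so P = 336 and q = 103.
After the shift, demand is qd = 775 - 2P and supply is qs = 2P - 430.
New equilibrium: 775 - 2P = 2P - 430 ⇒ 1205 = 4P ⇒ P = 301.25, q = 172.5.
Δq = 172.5 − 103 = +69.50.

+69.50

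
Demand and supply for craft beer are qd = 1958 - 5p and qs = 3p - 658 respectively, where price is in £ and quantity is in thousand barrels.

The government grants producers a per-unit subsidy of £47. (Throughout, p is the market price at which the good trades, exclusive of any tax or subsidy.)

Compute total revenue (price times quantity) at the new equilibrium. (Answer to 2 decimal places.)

127191.80

Before the shock: 1958 - 5p = 3p - 658 ⇒ 2616 = 8p ⇒ p = 327, q = 323.
Since sellers receive the price plus the subsidy, the effective supply curve becomes qs = 3p - 517.
Equate the new curves: 1958 - 5p = 3p - 517, giving 2475 = 8p, p = 309.375, q = 411.125.
New expenditure = 309.375 × 411.125 = 127191.80.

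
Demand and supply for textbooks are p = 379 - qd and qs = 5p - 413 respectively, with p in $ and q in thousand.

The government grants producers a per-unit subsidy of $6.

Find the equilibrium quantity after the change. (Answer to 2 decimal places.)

252.00

Solve the original market: 379 - p = 5p - 413, hence p = 132 and q = 247.
Since sellers receive the price plus the subsidy, the effective supply curve becomes qs = 5p - 383.
Equate the new curves: 379 - p = 5p - 383, giving 762 = 6p, p = 127, q = 252.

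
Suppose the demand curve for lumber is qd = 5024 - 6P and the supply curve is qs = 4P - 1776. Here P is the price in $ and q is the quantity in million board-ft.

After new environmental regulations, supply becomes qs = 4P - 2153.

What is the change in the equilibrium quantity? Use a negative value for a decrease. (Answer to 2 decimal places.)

-226.20

Initially, 5024 - 6P = 4P - 1776, so 6800 = 10P and P = 680, q = 944.
The shock moves the curves to qd = 5024 - 6P and qs = 4P - 2153.
Setting them equal: 5024 - 6P = 4P - 2153 → 7177 = 10P, so P = 717.7 and q = 717.8.
Δq = 717.8 − 944 = -226.20.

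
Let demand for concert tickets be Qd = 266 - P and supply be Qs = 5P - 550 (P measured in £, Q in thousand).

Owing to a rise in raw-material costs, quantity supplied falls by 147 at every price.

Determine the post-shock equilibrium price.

160.5

Initially, 266 - P = 5P - 550, so 816 = 6P and P = 136, Q = 130.
The new curves are Qd = 266 - P (demand) and Qs = 5P - 697 (supply).
Clearing the new market: 266 - P = 5P - 697, so P = 160.5 and Q = 105.5.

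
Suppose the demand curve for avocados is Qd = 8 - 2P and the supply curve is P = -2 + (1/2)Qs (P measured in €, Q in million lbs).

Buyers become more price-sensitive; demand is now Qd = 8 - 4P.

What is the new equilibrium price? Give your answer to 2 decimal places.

Original equilibrium: 8 - 2P = 2P + 4 gives 4 = 4P, so P = 1 and Q = 6.
The shock moves the curves to Qd = 8 - 4P and Qs = 2P + 4.
Setting them equal: 8 - 4P = 2P + 4 → 4 = 6P, so P = 2/3 ≈ 0.6667 and Q = 16/3 ≈ 5.3333.

0.67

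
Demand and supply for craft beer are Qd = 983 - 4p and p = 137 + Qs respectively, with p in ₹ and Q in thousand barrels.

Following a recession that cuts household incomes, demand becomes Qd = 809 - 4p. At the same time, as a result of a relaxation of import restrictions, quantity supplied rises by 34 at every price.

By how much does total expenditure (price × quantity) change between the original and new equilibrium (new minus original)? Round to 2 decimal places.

-5005.44

Original equilibrium: 983 - 4p = p - 137 gives 1120 = 5p, so p = 224 and Q = 87.
After the shift, demand is Qd = 809 - 4p and supply is Qs = p - 103.
Clearing the new market: 809 - 4p = p - 103, so p = 182.4 and Q = 79.4.
Expenditure moves from 224×87 = 19488 to 182.4×79.4 = 14482.56; change = -5005.44.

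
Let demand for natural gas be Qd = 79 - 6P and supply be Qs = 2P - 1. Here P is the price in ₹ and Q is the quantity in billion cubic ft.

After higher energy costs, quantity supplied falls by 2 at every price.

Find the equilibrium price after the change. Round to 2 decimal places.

Original equilibrium: 79 - 6P = 2P - 1 gives 80 = 8P, so P = 10 and Q = 19.
The new curves are Qd = 79 - 6P (demand) and Qs = 2P - 3 (supply).
Equate the new curves: 79 - 6P = 2P - 3, giving 82 = 8P, P = 10.25, Q = 17.5.

10.25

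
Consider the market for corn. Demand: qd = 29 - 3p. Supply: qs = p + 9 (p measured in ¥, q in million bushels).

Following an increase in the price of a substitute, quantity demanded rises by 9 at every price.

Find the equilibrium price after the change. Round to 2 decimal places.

Solve the original market: 29 - 3p = p + 9, hence p = 5 and q = 14.
After the shift, demand is qd = 38 - 3p and supply is qs = p + 9.
Clearing the new market: 38 - 3p = p + 9, so p = 7.25 and q = 16.25.

7.25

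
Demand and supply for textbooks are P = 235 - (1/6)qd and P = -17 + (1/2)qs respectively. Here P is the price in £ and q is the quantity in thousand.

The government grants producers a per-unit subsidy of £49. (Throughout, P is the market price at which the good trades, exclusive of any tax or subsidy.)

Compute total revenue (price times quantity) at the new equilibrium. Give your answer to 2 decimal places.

Before the shock: 1410 - 6P = 2P + 34 ⇒ 1376 = 8P ⇒ P = 172, q = 378.
Since sellers receive the price plus the subsidy, the effective supply curve becomes qs = 2P + 132.
New equilibrium: 1410 - 6P = 2P + 132 ⇒ 1278 = 8P ⇒ P = 159.75, q = 451.5.
New expenditure = 159.75 × 451.5 = 72127.13.

72127.13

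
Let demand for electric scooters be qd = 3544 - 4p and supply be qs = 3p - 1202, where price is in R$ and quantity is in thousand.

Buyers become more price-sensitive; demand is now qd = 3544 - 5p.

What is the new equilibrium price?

593.25

Original equilibrium: 3544 - 4p = 3p - 1202 gives 4746 = 7p, so p = 678 and q = 832.
The shock moves the curves to qd = 3544 - 5p and qs = 3p - 1202.
Equate the new curves: 3544 - 5p = 3p - 1202, giving 4746 = 8p, p = 593.25, q = 577.75.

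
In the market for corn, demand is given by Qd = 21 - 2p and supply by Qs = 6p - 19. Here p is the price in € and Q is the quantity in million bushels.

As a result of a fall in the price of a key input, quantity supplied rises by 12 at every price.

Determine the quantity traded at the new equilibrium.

Before the shock: 21 - 2p = 6p - 19 ⇒ 40 = 8p ⇒ p = 5, Q = 11.
With the change applied: demand Qd = 21 - 2p, supply Qs = 6p - 7.
Setting them equal: 21 - 2p = 6p - 7 → 28 = 8p, so p = 3.5 and Q = 14.

14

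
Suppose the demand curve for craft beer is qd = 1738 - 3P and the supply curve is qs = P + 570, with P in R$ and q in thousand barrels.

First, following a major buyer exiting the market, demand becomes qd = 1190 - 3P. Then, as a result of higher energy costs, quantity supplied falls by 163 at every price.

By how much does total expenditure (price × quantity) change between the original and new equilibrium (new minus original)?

Original equilibrium: 1738 - 3P = P + 570 gives 1168 = 4P, so P = 292 and q = 862.
The shock moves the curves to qd = 1190 - 3P and qs = P + 407.
New equilibrium: 1190 - 3P = P + 407 ⇒ 783 = 4P ⇒ P = 195.75, q = 602.75.
Expenditure moves from 292×862 = 251704 to 195.75×602.75 = 117988.3125; change = -133715.6875.

-133715.6875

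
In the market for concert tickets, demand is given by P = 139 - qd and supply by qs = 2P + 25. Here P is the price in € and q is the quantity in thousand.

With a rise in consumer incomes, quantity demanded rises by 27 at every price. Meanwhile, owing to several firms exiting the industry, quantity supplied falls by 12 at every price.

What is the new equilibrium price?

51

Initially, 139 - P = 2P + 25, so 114 = 3P and P = 38, q = 101.
The shock moves the curves to qd = 166 - P and qs = 2P + 13.
Equate the new curves: 166 - P = 2P + 13, giving 153 = 3P, P = 51, q = 115.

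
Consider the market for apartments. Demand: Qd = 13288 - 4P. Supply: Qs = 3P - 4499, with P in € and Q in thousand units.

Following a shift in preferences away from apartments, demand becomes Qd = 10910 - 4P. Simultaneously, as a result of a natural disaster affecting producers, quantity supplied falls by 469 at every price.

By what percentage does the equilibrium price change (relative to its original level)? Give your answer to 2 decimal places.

-10.73

Solve the original market: 13288 - 4P = 3P - 4499, hence P = 2541 and Q = 3124.
The shock moves the curves to Qd = 10910 - 4P and Qs = 3P - 4968.
Clearing the new market: 10910 - 4P = 3P - 4968, so P = 15878/7 ≈ 2268.2857 and Q = 12858/7 ≈ 1836.8571.
%ΔP = (2268.2857 − 2541) / 2541 × 100 = -10.73%.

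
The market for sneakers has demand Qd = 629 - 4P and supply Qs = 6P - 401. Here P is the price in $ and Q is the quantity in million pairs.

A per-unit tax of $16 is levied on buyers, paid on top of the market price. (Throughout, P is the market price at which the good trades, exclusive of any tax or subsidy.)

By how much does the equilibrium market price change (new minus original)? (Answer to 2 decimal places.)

Initially, 629 - 4P = 6P - 401, so 1030 = 10P and P = 103, Q = 217.
Since buyers pay the price plus the tax, the effective demand curve becomes Qd = 565 - 4P.
Setting them equal: 565 - 4P = 6P - 401 → 966 = 10P, so P = 96.6 and Q = 178.6.
ΔP = 96.6 − 103 = -6.40.

-6.40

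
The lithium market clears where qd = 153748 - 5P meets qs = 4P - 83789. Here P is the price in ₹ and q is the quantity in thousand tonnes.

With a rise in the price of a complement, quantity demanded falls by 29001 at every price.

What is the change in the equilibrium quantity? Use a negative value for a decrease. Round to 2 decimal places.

-12889.33

Before the shock: 153748 - 5P = 4P - 83789 ⇒ 237537 = 9P ⇒ P = 26393, q = 21783.
With the change applied: demand qd = 124747 - 5P, supply qs = 4P - 83789.
New equilibrium: 124747 - 5P = 4P - 83789 ⇒ 208536 = 9P ⇒ P = 69512/3 ≈ 23170.6667, q = 26681/3 ≈ 8893.6667.
Δq = 8893.6667 − 21783 = -12889.33.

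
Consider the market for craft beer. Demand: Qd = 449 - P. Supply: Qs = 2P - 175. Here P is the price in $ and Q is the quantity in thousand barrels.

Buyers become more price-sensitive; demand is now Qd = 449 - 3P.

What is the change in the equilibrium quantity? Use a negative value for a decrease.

Before the shock: 449 - P = 2P - 175 ⇒ 624 = 3P ⇒ P = 208, Q = 241.
With the change applied: demand Qd = 449 - 3P, supply Qs = 2P - 175.
New equilibrium: 449 - 3P = 2P - 175 ⇒ 624 = 5P ⇒ P = 124.8, Q = 74.6.
ΔQ = 74.6 − 241 = -166.4.

-166.4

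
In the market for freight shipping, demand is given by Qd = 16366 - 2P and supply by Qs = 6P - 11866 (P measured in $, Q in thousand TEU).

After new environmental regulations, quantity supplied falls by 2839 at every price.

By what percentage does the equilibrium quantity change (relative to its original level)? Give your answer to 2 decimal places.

-7.63

Initially, 16366 - 2P = 6P - 11866, so 28232 = 8P and P = 3529, Q = 9308.
The shock moves the curves to Qd = 16366 - 2P and Qs = 6P - 14705.
New equilibrium: 16366 - 2P = 6P - 14705 ⇒ 31071 = 8P ⇒ P = 3883.875, Q = 8598.25.
%ΔQ = (8598.25 − 9308) / 9308 × 100 = -7.63%.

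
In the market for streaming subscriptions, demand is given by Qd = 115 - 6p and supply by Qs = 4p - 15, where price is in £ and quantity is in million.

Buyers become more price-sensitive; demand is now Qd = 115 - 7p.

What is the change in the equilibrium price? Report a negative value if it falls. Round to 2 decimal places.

Solve the original market: 115 - 6p = 4p - 15, hence p = 13 and Q = 37.
With the change applied: demand Qd = 115 - 7p, supply Qs = 4p - 15.
Clearing the new market: 115 - 7p = 4p - 15, so p = 130/11 ≈ 11.8182 and Q = 355/11 ≈ 32.2727.
Δp = 11.8182 − 13 = -1.18.

-1.18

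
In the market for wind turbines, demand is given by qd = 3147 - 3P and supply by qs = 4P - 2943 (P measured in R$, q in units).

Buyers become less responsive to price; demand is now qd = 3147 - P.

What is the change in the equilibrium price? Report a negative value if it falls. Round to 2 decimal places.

Original equilibrium: 3147 - 3P = 4P - 2943 gives 6090 = 7P, so P = 870 and q = 537.
After the shift, demand is qd = 3147 - P and supply is qs = 4P - 2943.
Setting them equal: 3147 - P = 4P - 2943 → 6090 = 5P, so P = 1218 and q = 1929.
ΔP = 1218 − 870 = +348.00.

+348.00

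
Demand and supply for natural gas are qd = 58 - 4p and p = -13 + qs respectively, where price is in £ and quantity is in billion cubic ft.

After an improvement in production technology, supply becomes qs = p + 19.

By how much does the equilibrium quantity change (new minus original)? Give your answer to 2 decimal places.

+4.80

Solve the original market: 58 - 4p = p + 13, hence p = 9 and q = 22.
After the shift, demand is qd = 58 - 4p and supply is qs = p + 19.
Clearing the new market: 58 - 4p = p + 19, so p = 7.8 and q = 26.8.
Δq = 26.8 − 22 = +4.80.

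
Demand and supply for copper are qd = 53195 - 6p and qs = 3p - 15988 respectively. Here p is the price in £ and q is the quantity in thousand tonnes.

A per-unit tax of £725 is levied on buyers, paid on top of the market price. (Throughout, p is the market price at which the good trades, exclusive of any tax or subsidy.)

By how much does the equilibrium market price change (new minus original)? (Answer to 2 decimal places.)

Solve the original market: 53195 - 6p = 3p - 15988, hence p = 7687 and q = 7073.
Since buyers pay the price plus the tax, the effective demand curve becomes qd = 48845 - 6p.
Equate the new curves: 48845 - 6p = 3p - 15988, giving 64833 = 9p, p = 21611/3 ≈ 7203.6667, q = 5623.
Δp = 7203.6667 − 7687 = -483.33.

-483.33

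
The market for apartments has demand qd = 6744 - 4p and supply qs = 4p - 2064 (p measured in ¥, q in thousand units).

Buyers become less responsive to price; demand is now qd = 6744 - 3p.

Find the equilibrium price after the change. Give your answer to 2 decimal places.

1258.29

Solve the original market: 6744 - 4p = 4p - 2064, hence p = 1101 and q = 2340.
With the change applied: demand qd = 6744 - 3p, supply qs = 4p - 2064.
New equilibrium: 6744 - 3p = 4p - 2064 ⇒ 8808 = 7p ⇒ p = 8808/7 ≈ 1258.2857, q = 20784/7 ≈ 2969.1429.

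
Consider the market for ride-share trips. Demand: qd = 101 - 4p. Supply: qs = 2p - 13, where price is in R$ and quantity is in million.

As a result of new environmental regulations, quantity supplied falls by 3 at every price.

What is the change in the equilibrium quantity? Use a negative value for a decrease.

-2

Solve the original market: 101 - 4p = 2p - 13, hence p = 19 and q = 25.
With the change applied: demand qd = 101 - 4p, supply qs = 2p - 16.
Setting them equal: 101 - 4p = 2p - 16 → 117 = 6p, so p = 19.5 and q = 23.
Δq = 23 − 25 = -2.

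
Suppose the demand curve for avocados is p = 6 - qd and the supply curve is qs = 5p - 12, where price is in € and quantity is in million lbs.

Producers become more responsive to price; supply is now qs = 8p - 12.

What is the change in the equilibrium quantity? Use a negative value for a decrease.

+1

Before the shock: 6 - p = 5p - 12 ⇒ 18 = 6p ⇒ p = 3, q = 3.
The new curves are qd = 6 - p (demand) and qs = 8p - 12 (supply).
Equate the new curves: 6 - p = 8p - 12, giving 18 = 9p, p = 2, q = 4.
Δq = 4 − 3 = +1.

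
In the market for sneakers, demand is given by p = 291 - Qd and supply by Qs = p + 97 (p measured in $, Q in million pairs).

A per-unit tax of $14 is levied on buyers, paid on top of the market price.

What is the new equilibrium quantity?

Initially, 291 - p = p + 97, so 194 = 2p and p = 97, Q = 194.
Since buyers pay the price plus the tax, the effective demand curve becomes Qd = 277 - p.
Setting them equal: 277 - p = p + 97 → 180 = 2p, so p = 90 and Q = 187.

187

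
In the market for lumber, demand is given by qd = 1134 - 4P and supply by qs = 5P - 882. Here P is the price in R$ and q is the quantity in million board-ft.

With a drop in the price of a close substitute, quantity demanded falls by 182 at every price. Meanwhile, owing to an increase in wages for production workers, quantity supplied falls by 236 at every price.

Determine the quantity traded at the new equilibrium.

32

Original equilibrium: 1134 - 4P = 5P - 882 gives 2016 = 9P, so P = 224 and q = 238.
With the change applied: demand qd = 952 - 4P, supply qs = 5P - 1118.
Setting them equal: 952 - 4P = 5P - 1118 → 2070 = 9P, so P = 230 and q = 32.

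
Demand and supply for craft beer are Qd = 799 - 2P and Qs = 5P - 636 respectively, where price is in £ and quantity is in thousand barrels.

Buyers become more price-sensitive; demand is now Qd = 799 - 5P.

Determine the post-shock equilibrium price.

Initially, 799 - 2P = 5P - 636, so 1435 = 7P and P = 205, Q = 389.
After the shift, demand is Qd = 799 - 5P and supply is Qs = 5P - 636.
New equilibrium: 799 - 5P = 5P - 636 ⇒ 1435 = 10P ⇒ P = 143.5, Q = 81.5.

143.5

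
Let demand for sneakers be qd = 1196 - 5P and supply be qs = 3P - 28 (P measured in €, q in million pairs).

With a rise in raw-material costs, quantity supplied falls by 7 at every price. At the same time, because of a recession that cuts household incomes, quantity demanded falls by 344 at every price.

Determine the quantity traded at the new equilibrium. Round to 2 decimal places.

297.63

Original equilibrium: 1196 - 5P = 3P - 28 gives 1224 = 8P, so P = 153 and q = 431.
The new curves are qd = 852 - 5P (demand) and qs = 3P - 35 (supply).
Setting them equal: 852 - 5P = 3P - 35 → 887 = 8P, so P = 110.875 and q = 297.625.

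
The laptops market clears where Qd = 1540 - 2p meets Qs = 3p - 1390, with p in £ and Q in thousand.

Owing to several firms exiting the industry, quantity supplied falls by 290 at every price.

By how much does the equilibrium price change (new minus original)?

+58

Before the shock: 1540 - 2p = 3p - 1390 ⇒ 2930 = 5p ⇒ p = 586, Q = 368.
With the change applied: demand Qd = 1540 - 2p, supply Qs = 3p - 1680.
Equate the new curves: 1540 - 2p = 3p - 1680, giving 3220 = 5p, p = 644, Q = 252.
Δp = 644 − 586 = +58.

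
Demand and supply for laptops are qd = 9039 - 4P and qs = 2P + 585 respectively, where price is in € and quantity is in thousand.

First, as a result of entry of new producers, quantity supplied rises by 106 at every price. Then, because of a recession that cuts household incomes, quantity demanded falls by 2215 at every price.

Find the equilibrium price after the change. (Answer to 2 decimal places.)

Before the shock: 9039 - 4P = 2P + 585 ⇒ 8454 = 6P ⇒ P = 1409, q = 3403.
After the shift, demand is qd = 6824 - 4P and supply is qs = 2P + 691.
Setting them equal: 6824 - 4P = 2P + 691 → 6133 = 6P, so P = 6133/6 ≈ 1022.1667 and q = 8206/3 ≈ 2735.3333.

1022.17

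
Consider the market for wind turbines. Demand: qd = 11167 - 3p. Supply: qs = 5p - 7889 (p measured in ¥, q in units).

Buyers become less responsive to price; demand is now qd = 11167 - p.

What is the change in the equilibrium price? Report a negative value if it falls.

+794

Initially, 11167 - 3p = 5p - 7889, so 19056 = 8p and p = 2382, q = 4021.
The new curves are qd = 11167 - p (demand) and qs = 5p - 7889 (supply).
New equilibrium: 11167 - p = 5p - 7889 ⇒ 19056 = 6p ⇒ p = 3176, q = 7991.
Δp = 3176 − 2382 = +794.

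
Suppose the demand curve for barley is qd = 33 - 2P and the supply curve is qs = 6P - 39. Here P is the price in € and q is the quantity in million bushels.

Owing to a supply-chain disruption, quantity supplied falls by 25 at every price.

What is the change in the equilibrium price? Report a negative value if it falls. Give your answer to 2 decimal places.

Initially, 33 - 2P = 6P - 39, so 72 = 8P and P = 9, q = 15.
The new curves are qd = 33 - 2P (demand) and qs = 6P - 64 (supply).
Clearing the new market: 33 - 2P = 6P - 64, so P = 12.125 and q = 8.75.
ΔP = 12.125 − 9 = +3.13.

+3.13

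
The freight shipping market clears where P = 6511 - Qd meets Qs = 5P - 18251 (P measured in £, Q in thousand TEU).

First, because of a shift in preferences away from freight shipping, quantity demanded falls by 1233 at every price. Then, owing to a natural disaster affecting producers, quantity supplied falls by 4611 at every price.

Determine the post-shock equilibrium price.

4690

Solve the original market: 6511 - P = 5P - 18251, hence P = 4127 and Q = 2384.
The shock moves the curves to Qd = 5278 - P and Qs = 5P - 22862.
Clearing the new market: 5278 - P = 5P - 22862, so P = 4690 and Q = 588.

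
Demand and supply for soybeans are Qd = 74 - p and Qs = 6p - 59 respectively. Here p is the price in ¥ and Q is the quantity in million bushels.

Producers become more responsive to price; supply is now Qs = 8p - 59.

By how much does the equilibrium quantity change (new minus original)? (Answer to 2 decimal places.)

Original equilibrium: 74 - p = 6p - 59 gives 133 = 7p, so p = 19 and Q = 55.
With the change applied: demand Qd = 74 - p, supply Qs = 8p - 59.
Clearing the new market: 74 - p = 8p - 59, so p = 133/9 ≈ 14.7778 and Q = 533/9 ≈ 59.2222.
ΔQ = 59.2222 − 55 = +4.22.

+4.22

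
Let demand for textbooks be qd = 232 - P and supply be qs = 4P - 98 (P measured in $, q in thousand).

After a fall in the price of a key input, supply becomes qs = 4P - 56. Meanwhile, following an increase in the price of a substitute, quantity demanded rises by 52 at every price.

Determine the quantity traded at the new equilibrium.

216

Initially, 232 - P = 4P - 98, so 330 = 5P and P = 66, q = 166.
After the shift, demand is qd = 284 - P and supply is qs = 4P - 56.
Equate the new curves: 284 - P = 4P - 56, giving 340 = 5P, P = 68, q = 216.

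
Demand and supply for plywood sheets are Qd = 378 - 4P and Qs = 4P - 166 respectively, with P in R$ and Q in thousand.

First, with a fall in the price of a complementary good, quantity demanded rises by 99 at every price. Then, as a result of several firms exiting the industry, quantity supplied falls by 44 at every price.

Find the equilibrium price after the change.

Original equilibrium: 378 - 4P = 4P - 166 gives 544 = 8P, so P = 68 and Q = 106.
After the shift, demand is Qd = 477 - 4P and supply is Qs = 4P - 210.
Clearing the new market: 477 - 4P = 4P - 210, so P = 85.875 and Q = 133.5.

85.875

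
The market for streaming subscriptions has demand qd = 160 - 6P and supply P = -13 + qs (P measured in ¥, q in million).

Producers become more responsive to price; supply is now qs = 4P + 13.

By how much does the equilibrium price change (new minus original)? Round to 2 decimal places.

-6.30

Before the shock: 160 - 6P = P + 13 ⇒ 147 = 7P ⇒ P = 21, q = 34.
The shock moves the curves to qd = 160 - 6P and qs = 4P + 13.
New equilibrium: 160 - 6P = 4P + 13 ⇒ 147 = 10P ⇒ P = 14.7, q = 71.8.
ΔP = 14.7 − 21 = -6.30.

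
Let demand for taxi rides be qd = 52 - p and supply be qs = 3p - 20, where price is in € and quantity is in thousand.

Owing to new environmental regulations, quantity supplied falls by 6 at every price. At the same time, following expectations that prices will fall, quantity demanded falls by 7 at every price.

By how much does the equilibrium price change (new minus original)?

-0.25

Initially, 52 - p = 3p - 20, so 72 = 4p and p = 18, q = 34.
The new curves are qd = 45 - p (demand) and qs = 3p - 26 (supply).
Equate the new curves: 45 - p = 3p - 26, giving 71 = 4p, p = 17.75, q = 27.25.
Δp = 17.75 − 18 = -0.25.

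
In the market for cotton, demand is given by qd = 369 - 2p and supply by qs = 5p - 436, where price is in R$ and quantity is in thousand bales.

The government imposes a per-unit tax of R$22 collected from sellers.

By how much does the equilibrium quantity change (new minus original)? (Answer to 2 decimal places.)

-31.43

Before the shock: 369 - 2p = 5p - 436 ⇒ 805 = 7p ⇒ p = 115, q = 139.
Since sellers keep the price net of the tax, the effective supply curve becomes qs = 5p - 546.
Clearing the new market: 369 - 2p = 5p - 546, so p = 915/7 ≈ 130.7143 and q = 753/7 ≈ 107.5714.
Δq = 107.5714 − 139 = -31.43.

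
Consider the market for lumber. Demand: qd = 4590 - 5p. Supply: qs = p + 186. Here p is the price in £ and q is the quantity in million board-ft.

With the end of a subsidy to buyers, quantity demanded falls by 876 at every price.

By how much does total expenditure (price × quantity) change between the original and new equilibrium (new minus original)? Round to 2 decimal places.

-220168.00

Initially, 4590 - 5p = p + 186, so 4404 = 6p and p = 734, q = 920.
After the shift, demand is qd = 3714 - 5p and supply is qs = p + 186.
Setting them equal: 3714 - 5p = p + 186 → 3528 = 6p, so p = 588 and q = 774.
Expenditure moves from 734×920 = 675280 to 588×774 = 455112; change = -220168.00.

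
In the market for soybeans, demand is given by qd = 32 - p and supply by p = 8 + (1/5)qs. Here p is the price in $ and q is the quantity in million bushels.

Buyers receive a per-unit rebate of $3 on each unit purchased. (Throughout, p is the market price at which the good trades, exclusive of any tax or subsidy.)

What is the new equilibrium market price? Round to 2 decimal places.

12.50

Original equilibrium: 32 - p = 5p - 40 gives 72 = 6p, so p = 12 and q = 20.
Since buyers' out-of-pocket price is the market price minus the rebate, the effective demand curve becomes qd = 35 - p.
New equilibrium: 35 - p = 5p - 40 ⇒ 75 = 6p ⇒ p = 12.5, q = 22.5.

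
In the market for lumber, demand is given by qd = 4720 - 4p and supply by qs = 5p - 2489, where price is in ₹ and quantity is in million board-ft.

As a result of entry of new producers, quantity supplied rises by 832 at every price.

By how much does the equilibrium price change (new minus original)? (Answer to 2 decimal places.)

Original equilibrium: 4720 - 4p = 5p - 2489 gives 7209 = 9p, so p = 801 and q = 1516.
With the change applied: demand qd = 4720 - 4p, supply qs = 5p - 1657.
Setting them equal: 4720 - 4p = 5p - 1657 → 6377 = 9p, so p = 6377/9 ≈ 708.5556 and q = 16972/9 ≈ 1885.7778.
Δp = 708.5556 − 801 = -92.44.

-92.44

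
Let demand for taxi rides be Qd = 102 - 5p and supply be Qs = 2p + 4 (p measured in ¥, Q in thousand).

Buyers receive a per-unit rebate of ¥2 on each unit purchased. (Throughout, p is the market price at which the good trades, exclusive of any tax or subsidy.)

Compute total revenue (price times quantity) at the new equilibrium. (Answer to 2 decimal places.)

537.80

Solve the original market: 102 - 5p = 2p + 4, hence p = 14 and Q = 32.
Since buyers' out-of-pocket price is the market price minus the rebate, the effective demand curve becomes Qd = 112 - 5p.
Equate the new curves: 112 - 5p = 2p + 4, giving 108 = 7p, p = 108/7 ≈ 15.4286, Q = 244/7 ≈ 34.8571.
New expenditure = 15.4286 × 34.8571 = 537.80.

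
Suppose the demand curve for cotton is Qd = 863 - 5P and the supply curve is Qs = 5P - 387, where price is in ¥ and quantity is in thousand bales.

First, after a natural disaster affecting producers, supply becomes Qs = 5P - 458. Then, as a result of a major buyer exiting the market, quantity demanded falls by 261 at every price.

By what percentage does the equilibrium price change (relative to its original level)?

Before the shock: 863 - 5P = 5P - 387 ⇒ 1250 = 10P ⇒ P = 125, Q = 238.
The new curves are Qd = 602 - 5P (demand) and Qs = 5P - 458 (supply).
Equate the new curves: 602 - 5P = 5P - 458, giving 1060 = 10P, P = 106, Q = 72.
%ΔP = (106 − 125) / 125 × 100 = -15.2%.

-15.2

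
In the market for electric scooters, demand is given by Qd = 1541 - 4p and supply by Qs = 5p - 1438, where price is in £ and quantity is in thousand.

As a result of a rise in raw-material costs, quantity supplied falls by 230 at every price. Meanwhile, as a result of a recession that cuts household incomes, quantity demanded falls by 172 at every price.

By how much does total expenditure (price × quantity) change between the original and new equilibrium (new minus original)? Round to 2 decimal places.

-65340.57

Solve the original market: 1541 - 4p = 5p - 1438, hence p = 331 and Q = 217.
The shock moves the curves to Qd = 1369 - 4p and Qs = 5p - 1668.
New equilibrium: 1369 - 4p = 5p - 1668 ⇒ 3037 = 9p ⇒ p = 3037/9 ≈ 337.4444, Q = 173/9 ≈ 19.2222.
Expenditure moves from 331×217 = 71827 to 337.4444×19.2222 = 6486.4321; change = -65340.57.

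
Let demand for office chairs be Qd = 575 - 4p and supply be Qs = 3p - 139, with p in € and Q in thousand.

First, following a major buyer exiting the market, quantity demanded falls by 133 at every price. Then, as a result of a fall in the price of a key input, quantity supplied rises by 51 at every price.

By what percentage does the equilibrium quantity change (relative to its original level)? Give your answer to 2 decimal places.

-16.68

Initially, 575 - 4p = 3p - 139, so 714 = 7p and p = 102, Q = 167.
With the change applied: demand Qd = 442 - 4p, supply Qs = 3p - 88.
Equate the new curves: 442 - 4p = 3p - 88, giving 530 = 7p, p = 530/7 ≈ 75.7143, Q = 974/7 ≈ 139.1429.
%ΔQ = (139.1429 − 167) / 167 × 100 = -16.68%.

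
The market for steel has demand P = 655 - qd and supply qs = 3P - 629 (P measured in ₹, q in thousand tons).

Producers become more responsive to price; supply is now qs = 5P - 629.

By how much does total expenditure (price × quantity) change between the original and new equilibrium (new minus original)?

Solve the original market: 655 - P = 3P - 629, hence P = 321 and q = 334.
After the shift, demand is qd = 655 - P and supply is qs = 5P - 629.
Clearing the new market: 655 - P = 5P - 629, so P = 214 and q = 441.
Expenditure moves from 321×334 = 107214 to 214×441 = 94374; change = -12840.

-12840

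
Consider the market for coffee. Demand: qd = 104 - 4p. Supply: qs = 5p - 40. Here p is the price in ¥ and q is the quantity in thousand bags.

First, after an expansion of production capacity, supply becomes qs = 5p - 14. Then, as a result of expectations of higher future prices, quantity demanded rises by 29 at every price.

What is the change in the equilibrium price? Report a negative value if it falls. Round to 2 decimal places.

Original equilibrium: 104 - 4p = 5p - 40 gives 144 = 9p, so p = 16 and q = 40.
The new curves are qd = 133 - 4p (demand) and qs = 5p - 14 (supply).
Setting them equal: 133 - 4p = 5p - 14 → 147 = 9p, so p = 49/3 ≈ 16.3333 and q = 203/3 ≈ 67.6667.
Δp = 16.3333 − 16 = +0.33.

+0.33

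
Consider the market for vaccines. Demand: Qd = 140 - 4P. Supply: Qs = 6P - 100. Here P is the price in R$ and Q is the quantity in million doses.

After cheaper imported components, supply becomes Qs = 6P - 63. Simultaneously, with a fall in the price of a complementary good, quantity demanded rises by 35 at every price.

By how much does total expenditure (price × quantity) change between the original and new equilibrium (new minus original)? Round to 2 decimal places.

+843.24

Before the shock: 140 - 4P = 6P - 100 ⇒ 240 = 10P ⇒ P = 24, Q = 44.
The new curves are Qd = 175 - 4P (demand) and Qs = 6P - 63 (supply).
New equilibrium: 175 - 4P = 6P - 63 ⇒ 238 = 10P ⇒ P = 23.8, Q = 79.8.
Expenditure moves from 24×44 = 1056 to 23.8×79.8 = 1899.24; change = +843.24.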